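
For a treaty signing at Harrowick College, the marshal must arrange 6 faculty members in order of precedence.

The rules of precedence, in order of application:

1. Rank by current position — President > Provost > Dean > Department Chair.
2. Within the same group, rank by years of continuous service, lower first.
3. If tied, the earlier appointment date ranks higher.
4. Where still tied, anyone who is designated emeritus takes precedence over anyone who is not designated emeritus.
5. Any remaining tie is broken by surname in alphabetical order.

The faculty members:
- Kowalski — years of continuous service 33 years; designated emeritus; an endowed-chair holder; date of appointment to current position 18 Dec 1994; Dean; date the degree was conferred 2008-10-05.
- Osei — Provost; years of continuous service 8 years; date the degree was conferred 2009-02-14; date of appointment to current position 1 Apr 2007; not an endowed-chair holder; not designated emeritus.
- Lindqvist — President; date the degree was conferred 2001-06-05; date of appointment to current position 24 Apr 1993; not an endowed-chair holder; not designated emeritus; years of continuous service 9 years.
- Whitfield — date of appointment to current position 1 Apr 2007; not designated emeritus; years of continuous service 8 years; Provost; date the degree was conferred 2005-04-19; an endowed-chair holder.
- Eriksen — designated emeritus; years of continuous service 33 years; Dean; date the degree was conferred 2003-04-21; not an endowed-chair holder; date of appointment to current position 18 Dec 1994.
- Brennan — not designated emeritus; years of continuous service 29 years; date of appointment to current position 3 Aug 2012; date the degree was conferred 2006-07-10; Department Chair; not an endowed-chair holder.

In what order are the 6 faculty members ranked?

Lindqvist, Osei, Whitfield, Eriksen, Kowalski, Brennan

By current position: Lindqvist (President); then Osei and Whitfield (Provost); then Eriksen and Kowalski (Dean); then Brennan (Department Chair).
Osei and Whitfield both have years of continuous service 8 years, so the next rule applies.
Osei and Whitfield both have date of appointment to current position 1 Apr 2007, so the next rule applies.
Osei and Whitfield are each not designated emeritus, so the next rule applies.
Among Osei and Whitfield, alphabetically by surname: Osei before Whitfield.
Eriksen and Kowalski both have years of continuous service 33 years, so the next rule applies.
Eriksen and Kowalski both have date of appointment to current position 18 Dec 1994, so the next rule applies.
Eriksen and Kowalski are each designated emeritus, so the next rule applies.
Among Eriksen and Kowalski, alphabetically by surname: Eriksen before Kowalski.
Full order: Lindqvist, Osei, Whitfield, Eriksen, Kowalski, Brennan.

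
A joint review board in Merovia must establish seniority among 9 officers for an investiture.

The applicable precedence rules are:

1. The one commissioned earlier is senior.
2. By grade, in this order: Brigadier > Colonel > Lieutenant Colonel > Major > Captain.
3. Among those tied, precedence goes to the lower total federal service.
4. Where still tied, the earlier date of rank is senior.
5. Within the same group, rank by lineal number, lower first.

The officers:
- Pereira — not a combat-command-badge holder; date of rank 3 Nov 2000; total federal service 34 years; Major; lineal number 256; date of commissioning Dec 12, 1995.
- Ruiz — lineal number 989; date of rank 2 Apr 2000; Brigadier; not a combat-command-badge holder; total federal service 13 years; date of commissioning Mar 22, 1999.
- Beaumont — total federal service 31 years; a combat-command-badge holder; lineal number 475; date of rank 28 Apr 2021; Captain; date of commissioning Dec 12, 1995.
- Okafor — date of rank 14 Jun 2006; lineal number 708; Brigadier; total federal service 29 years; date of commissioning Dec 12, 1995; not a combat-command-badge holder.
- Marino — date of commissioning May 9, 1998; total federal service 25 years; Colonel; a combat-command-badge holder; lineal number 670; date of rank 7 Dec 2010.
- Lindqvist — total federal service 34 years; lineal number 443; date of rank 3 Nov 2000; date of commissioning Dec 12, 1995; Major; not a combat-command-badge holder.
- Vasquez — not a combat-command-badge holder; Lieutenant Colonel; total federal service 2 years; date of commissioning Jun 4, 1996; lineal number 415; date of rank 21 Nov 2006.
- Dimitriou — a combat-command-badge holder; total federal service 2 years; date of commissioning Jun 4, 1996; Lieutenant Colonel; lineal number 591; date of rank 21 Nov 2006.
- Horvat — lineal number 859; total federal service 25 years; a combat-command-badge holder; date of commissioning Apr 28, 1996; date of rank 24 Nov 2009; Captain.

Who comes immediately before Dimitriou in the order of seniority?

Vasquez

By date of commissioning (earlier first): Okafor, Pereira, Lindqvist and Beaumont (each Dec 12, 1995); then Horvat (Apr 28, 1996); then Vasquez and Dimitriou (both Jun 4, 1996); then Marino (May 9, 1998); then Ruiz (Mar 22, 1999).
Among Okafor, Pereira, Lindqvist and Beaumont, by grade: Okafor (Brigadier) before Pereira and Lindqvist (Major) before Beaumont (Captain).
Pereira and Lindqvist both have total federal service 34 years, so the next rule applies.
Pereira and Lindqvist both have date of rank 3 Nov 2000, so the next rule applies.
Among Pereira and Lindqvist, by lineal number (lower first): Pereira (256) before Lindqvist (443).
Vasquez and Dimitriou are each Lieutenant Colonel, so the next rule applies.
Vasquez and Dimitriou both have total federal service 2 years, so the next rule applies.
Vasquez and Dimitriou both have date of rank 21 Nov 2006, so the next rule applies.
Among Vasquez and Dimitriou, by lineal number (lower first): Vasquez (415) before Dimitriou (591).
Order: Okafor, Pereira, Lindqvist, Beaumont, Horvat, Vasquez, Dimitriou, Marino, Ruiz.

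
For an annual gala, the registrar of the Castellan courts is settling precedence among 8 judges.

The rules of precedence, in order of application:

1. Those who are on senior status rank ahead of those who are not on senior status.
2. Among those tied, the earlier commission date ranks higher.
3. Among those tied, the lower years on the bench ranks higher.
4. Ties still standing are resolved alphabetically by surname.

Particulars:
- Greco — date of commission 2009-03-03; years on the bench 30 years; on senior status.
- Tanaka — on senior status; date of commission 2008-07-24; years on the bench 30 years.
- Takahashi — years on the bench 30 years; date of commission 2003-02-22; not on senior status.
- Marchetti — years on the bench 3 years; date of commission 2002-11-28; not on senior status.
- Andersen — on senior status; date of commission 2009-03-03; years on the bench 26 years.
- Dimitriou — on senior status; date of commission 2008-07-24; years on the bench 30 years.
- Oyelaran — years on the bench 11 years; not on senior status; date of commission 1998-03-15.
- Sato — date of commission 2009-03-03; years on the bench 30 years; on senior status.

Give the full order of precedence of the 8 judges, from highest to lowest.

By the first rule: Dimitriou, Tanaka, Andersen, Greco and Sato (each on senior status); then Oyelaran, Marchetti and Takahashi (each not on senior status).
Among Dimitriou, Tanaka, Andersen, Greco and Sato, by date of commission (earlier first): Dimitriou and Tanaka (2008-07-24) before Andersen, Greco and Sato (2009-03-03).
Dimitriou and Tanaka both have years on the bench 30 years, so the next rule applies.
Among Dimitriou and Tanaka, alphabetically by surname: Dimitriou before Tanaka.
Among Andersen, Greco and Sato, by years on the bench (lower first): Andersen (26 years) before Greco and Sato (30 years).
Among Greco and Sato, alphabetically by surname: Greco before Sato.
Among Oyelaran, Marchetti and Takahashi, by date of commission (earlier first): Oyelaran (1998-03-15) before Marchetti (2002-11-28) before Takahashi (2003-02-22).
Full order: Dimitriou, Tanaka, Andersen, Greco, Sato, Oyelaran, Marchetti, Takahashi.

Dimitriou, Tanaka, Andersen, Greco, Sato, Oyelaran, Marchetti, Takahashi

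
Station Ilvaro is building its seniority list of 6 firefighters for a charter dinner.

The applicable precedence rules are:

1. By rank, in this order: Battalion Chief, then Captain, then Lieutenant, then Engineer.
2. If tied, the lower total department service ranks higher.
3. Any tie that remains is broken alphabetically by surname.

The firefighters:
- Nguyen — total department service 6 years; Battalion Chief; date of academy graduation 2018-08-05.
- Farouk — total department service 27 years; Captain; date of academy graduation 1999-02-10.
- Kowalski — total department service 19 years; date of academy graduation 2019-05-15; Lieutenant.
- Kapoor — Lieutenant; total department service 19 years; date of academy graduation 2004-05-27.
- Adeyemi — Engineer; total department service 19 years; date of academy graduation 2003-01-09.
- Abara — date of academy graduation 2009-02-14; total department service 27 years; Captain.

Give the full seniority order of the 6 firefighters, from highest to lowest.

Nguyen, Abara, Farouk, Kapoor, Kowalski, Adeyemi

By rank: Nguyen (Battalion Chief); then Abara and Farouk (Captain); then Kapoor and Kowalski (Lieutenant); then Adeyemi (Engineer).
Abara and Farouk both have total department service 27 years, so the next rule applies.
Among Abara and Farouk, alphabetically by surname: Abara before Farouk.
Kapoor and Kowalski both have total department service 19 years, so the next rule applies.
Among Kapoor and Kowalski, alphabetically by surname: Kapoor before Kowalski.
Full order: Nguyen, Abara, Farouk, Kapoor, Kowalski, Adeyemi.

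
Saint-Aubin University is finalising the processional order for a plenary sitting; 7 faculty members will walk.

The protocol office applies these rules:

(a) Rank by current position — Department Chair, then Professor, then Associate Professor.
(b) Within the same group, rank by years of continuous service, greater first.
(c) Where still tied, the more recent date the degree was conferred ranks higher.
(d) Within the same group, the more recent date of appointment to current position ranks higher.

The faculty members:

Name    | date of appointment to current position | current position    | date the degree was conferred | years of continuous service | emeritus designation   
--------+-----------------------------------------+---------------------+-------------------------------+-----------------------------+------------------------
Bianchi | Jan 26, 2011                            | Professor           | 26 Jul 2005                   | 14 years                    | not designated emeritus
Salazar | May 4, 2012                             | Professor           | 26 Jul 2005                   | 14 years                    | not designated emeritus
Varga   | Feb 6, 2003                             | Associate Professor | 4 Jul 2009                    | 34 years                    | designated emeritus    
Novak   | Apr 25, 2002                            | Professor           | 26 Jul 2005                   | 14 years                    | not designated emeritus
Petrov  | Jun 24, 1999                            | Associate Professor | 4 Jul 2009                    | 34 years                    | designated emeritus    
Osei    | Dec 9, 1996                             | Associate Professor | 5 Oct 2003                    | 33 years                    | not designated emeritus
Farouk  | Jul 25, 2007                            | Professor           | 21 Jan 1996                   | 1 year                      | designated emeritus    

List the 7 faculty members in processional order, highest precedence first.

By current position: Salazar, Bianchi, Novak and Farouk (Professor); then Varga, Petrov and Osei (Associate Professor).
Among Salazar, Bianchi, Novak and Farouk, by years of continuous service (higher first): Salazar, Bianchi and Novak (14 years) before Farouk (1 year).
Salazar, Bianchi and Novak all have date the degree was conferred 26 Jul 2005, so the next rule applies.
Among Salazar, Bianchi and Novak, by date of appointment to current position (later first): Salazar (May 4, 2012) before Bianchi (Jan 26, 2011) before Novak (Apr 25, 2002).
Among Varga, Petrov and Osei, by years of continuous service (higher first): Varga and Petrov (34 years) before Osei (33 years).
Varga and Petrov both have date the degree was conferred 4 Jul 2009, so the next rule applies.
Among Varga and Petrov, by date of appointment to current position (later first): Varga (Feb 6, 2003) before Petrov (Jun 24, 1999).
Full order: Salazar, Bianchi, Novak, Farouk, Varga, Petrov, Osei.

Salazar, Bianchi, Novak, Farouk, Varga, Petrov, Osei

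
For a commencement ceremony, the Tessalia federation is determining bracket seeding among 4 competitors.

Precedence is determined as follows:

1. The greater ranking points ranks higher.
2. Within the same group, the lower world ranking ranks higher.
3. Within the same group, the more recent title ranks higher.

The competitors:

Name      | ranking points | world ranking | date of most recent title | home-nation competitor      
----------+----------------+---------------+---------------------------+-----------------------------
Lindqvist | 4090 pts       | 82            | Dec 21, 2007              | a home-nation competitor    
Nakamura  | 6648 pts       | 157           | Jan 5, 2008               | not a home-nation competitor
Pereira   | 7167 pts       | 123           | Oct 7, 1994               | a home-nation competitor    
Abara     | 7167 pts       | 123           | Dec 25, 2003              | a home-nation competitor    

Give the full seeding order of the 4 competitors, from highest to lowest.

Abara, Pereira, Nakamura, Lindqvist

By ranking points (higher first): Abara and Pereira (both 7167 pts); then Nakamura (6648 pts); then Lindqvist (4090 pts).
Abara and Pereira both have world ranking 123, so the next rule applies.
Among Abara and Pereira, by date of most recent title (later first): Abara (Dec 25, 2003) before Pereira (Oct 7, 1994).
Full order: Abara, Pereira, Nakamura, Lindqvist.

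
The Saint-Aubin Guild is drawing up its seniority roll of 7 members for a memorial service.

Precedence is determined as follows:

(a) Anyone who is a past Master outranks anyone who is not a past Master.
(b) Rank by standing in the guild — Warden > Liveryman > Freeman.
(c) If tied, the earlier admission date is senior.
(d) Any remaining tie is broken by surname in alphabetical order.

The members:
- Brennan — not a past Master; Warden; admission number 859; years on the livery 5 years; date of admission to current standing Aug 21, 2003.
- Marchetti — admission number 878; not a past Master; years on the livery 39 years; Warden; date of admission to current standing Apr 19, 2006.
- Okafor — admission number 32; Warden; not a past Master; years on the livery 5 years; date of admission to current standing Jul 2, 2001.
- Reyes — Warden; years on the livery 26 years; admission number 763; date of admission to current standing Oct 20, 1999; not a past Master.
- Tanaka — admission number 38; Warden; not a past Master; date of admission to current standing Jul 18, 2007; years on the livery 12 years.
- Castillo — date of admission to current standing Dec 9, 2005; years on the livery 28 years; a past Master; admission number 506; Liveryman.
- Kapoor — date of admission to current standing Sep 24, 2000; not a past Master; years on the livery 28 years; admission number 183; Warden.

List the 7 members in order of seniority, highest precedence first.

By the first rule: Castillo (a past Master); then Reyes, Kapoor, Okafor, Brennan, Marchetti and Tanaka (each not a past Master).
Reyes, Kapoor, Okafor, Brennan, Marchetti and Tanaka are each Warden, so the next rule applies.
Among Reyes, Kapoor, Okafor, Brennan, Marchetti and Tanaka, by date of admission to current standing (earlier first): Reyes (Oct 20, 1999) before Kapoor (Sep 24, 2000) before Okafor (Jul 2, 2001) before Brennan (Aug 21, 2003) before Marchetti (Apr 19, 2006) before Tanaka (Jul 18, 2007).
Full order: Castillo, Reyes, Kapoor, Okafor, Brennan, Marchetti, Tanaka.

Castillo, Reyes, Kapoor, Okafor, Brennan, Marchetti, Tanaka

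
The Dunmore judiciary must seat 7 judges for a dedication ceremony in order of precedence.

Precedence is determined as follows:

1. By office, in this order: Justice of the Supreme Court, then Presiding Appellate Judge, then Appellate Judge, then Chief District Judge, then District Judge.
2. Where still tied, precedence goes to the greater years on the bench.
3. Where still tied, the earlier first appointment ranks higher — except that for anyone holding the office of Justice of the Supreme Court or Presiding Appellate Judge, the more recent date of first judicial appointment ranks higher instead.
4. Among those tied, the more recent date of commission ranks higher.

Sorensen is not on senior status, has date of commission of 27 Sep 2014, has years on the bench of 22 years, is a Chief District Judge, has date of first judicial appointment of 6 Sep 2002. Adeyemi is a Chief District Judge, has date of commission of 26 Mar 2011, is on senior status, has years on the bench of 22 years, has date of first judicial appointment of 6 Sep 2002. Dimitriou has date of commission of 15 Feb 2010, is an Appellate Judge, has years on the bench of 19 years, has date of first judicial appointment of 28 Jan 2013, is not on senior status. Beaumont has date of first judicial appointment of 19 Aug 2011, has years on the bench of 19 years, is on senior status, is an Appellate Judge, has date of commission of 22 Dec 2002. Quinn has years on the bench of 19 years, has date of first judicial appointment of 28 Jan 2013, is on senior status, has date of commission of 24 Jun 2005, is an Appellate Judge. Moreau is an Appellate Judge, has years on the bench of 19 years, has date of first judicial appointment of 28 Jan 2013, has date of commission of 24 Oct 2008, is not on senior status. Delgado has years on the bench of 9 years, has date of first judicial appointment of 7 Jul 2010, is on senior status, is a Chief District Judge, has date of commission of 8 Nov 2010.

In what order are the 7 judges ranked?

By office: Beaumont, Dimitriou, Moreau and Quinn (Appellate Judge); then Sorensen, Adeyemi and Delgado (Chief District Judge).
Beaumont, Dimitriou, Moreau and Quinn all have years on the bench 19 years, so the next rule applies.
Among Beaumont, Dimitriou, Moreau and Quinn, by date of first judicial appointment (earlier first): Beaumont (19 Aug 2011) before Dimitriou, Moreau and Quinn (28 Jan 2013).
Among Dimitriou, Moreau and Quinn, by date of commission (later first): Dimitriou (15 Feb 2010) before Moreau (24 Oct 2008) before Quinn (24 Jun 2005).
Among Sorensen, Adeyemi and Delgado, by years on the bench (higher first): Sorensen and Adeyemi (22 years) before Delgado (9 years).
Sorensen and Adeyemi both have date of first judicial appointment 6 Sep 2002, so the next rule applies.
Among Sorensen and Adeyemi, by date of commission (later first): Sorensen (27 Sep 2014) before Adeyemi (26 Mar 2011).
Full order: Beaumont, Dimitriou, Moreau, Quinn, Sorensen, Adeyemi, Delgado.

Beaumont, Dimitriou, Moreau, Quinn, Sorensen, Adeyemi, Delgado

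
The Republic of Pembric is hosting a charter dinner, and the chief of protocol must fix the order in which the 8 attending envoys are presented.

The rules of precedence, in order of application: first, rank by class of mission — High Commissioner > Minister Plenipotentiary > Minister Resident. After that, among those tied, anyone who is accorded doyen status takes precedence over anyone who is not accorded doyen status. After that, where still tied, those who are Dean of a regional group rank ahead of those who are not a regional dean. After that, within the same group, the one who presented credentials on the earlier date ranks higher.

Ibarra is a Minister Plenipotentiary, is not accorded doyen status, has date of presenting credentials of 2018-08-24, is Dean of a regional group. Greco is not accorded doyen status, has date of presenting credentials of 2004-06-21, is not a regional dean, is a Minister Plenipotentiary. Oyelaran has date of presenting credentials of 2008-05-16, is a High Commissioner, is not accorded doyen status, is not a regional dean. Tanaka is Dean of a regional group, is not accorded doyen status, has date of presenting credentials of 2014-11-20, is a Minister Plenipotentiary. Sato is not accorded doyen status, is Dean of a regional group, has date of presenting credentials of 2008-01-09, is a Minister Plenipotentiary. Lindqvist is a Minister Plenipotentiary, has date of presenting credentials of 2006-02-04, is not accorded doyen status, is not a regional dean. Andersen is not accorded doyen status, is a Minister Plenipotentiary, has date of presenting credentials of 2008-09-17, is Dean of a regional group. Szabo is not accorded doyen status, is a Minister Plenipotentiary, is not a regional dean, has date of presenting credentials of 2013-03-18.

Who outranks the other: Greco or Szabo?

By class of mission: Oyelaran (High Commissioner); then Sato, Andersen, Tanaka, Ibarra, Greco, Lindqvist and Szabo (Minister Plenipotentiary).
Sato, Andersen, Tanaka, Ibarra, Greco, Lindqvist and Szabo are each not accorded doyen status, so the next rule applies.
Among Sato, Andersen, Tanaka, Ibarra, Greco, Lindqvist and Szabo, Dean of a regional group before not a regional dean: Sato, Andersen, Tanaka and Ibarra (Dean of a regional group) before Greco, Lindqvist and Szabo (not a regional dean).
Among Sato, Andersen, Tanaka and Ibarra, by date of presenting credentials (earlier first): Sato (2008-01-09) before Andersen (2008-09-17) before Tanaka (2014-11-20) before Ibarra (2018-08-24).
Among Greco, Lindqvist and Szabo, by date of presenting credentials (earlier first): Greco (2004-06-21) before Lindqvist (2006-02-04) before Szabo (2013-03-18).
So Greco takes precedence.

Greco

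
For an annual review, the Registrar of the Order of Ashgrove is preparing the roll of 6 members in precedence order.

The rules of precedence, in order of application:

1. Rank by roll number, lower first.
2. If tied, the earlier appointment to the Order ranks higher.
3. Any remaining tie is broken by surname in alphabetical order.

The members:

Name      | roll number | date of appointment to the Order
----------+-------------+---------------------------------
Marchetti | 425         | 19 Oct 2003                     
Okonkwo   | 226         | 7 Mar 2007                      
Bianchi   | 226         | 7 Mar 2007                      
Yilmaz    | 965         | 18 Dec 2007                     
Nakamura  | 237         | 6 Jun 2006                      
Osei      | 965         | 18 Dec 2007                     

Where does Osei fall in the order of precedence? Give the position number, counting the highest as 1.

5

By roll number (lower first): Bianchi and Okonkwo (both 226); then Nakamura (237); then Marchetti (425); then Osei and Yilmaz (both 965).
Bianchi and Okonkwo both have date of appointment to the Order 7 Mar 2007, so the next rule applies.
Among Bianchi and Okonkwo, alphabetically by surname: Bianchi before Okonkwo.
Osei and Yilmaz both have date of appointment to the Order 18 Dec 2007, so the next rule applies.
Among Osei and Yilmaz, alphabetically by surname: Osei before Yilmaz.
Order: Bianchi, Okonkwo, Nakamura, Marchetti, Osei, Yilmaz. So position 5.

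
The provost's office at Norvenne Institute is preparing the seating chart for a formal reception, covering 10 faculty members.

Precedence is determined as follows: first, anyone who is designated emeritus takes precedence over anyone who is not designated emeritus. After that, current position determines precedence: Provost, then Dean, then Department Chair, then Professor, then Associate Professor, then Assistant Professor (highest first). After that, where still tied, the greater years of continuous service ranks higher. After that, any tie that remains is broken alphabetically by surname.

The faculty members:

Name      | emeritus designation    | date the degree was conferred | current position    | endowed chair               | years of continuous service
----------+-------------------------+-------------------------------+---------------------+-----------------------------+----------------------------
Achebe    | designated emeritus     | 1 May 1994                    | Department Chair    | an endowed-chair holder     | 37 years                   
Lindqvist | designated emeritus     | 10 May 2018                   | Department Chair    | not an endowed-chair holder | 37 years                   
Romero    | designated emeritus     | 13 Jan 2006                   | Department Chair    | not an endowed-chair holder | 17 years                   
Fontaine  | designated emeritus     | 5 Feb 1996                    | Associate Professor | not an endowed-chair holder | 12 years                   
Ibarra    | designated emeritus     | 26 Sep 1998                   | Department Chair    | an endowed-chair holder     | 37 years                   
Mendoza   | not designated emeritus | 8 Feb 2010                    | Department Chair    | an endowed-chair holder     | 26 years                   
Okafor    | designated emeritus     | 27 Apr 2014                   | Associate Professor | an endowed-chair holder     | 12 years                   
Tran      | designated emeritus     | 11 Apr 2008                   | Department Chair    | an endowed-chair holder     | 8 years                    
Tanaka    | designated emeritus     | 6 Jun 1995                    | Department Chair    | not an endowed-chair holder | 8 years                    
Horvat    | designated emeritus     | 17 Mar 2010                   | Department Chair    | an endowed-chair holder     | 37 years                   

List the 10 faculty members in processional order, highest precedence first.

Achebe, Horvat, Ibarra, Lindqvist, Romero, Tanaka, Tran, Fontaine, Okafor, Mendoza

By the first rule: Achebe, Horvat, Ibarra, Lindqvist, Romero, Tanaka, Tran, Fontaine and Okafor (each designated emeritus); then Mendoza (not designated emeritus).
Among Achebe, Horvat, Ibarra, Lindqvist, Romero, Tanaka, Tran, Fontaine and Okafor, by current position: Achebe, Horvat, Ibarra, Lindqvist, Romero, Tanaka and Tran (Department Chair) before Fontaine and Okafor (Associate Professor).
Among Achebe, Horvat, Ibarra, Lindqvist, Romero, Tanaka and Tran, by years of continuous service (higher first): Achebe, Horvat, Ibarra and Lindqvist (37 years) before Romero (17 years) before Tanaka and Tran (8 years).
Among Achebe, Horvat, Ibarra and Lindqvist, alphabetically by surname: Achebe before Horvat before Ibarra before Lindqvist.
Among Tanaka and Tran, alphabetically by surname: Tanaka before Tran.
Fontaine and Okafor both have years of continuous service 12 years, so the next rule applies.
Among Fontaine and Okafor, alphabetically by surname: Fontaine before Okafor.
Full order: Achebe, Horvat, Ibarra, Lindqvist, Romero, Tanaka, Tran, Fontaine, Okafor, Mendoza.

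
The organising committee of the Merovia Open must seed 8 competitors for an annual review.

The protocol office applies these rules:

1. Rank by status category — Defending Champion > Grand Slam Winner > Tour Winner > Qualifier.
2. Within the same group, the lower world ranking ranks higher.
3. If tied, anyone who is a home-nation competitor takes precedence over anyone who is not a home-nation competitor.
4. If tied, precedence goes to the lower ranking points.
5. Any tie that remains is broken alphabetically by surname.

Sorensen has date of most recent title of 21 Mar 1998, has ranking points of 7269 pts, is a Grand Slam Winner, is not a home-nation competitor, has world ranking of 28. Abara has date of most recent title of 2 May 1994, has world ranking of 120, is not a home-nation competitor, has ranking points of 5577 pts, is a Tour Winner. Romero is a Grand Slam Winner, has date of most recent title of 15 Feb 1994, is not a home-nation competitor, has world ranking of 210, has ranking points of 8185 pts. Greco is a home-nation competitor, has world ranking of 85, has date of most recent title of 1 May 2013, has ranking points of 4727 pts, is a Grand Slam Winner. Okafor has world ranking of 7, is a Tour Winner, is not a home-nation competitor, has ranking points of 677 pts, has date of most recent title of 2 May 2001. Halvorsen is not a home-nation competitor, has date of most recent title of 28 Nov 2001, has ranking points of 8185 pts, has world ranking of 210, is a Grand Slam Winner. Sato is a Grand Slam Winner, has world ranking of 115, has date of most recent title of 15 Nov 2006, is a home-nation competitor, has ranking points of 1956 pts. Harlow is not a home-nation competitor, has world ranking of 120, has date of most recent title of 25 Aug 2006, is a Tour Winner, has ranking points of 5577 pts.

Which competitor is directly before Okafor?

Romero

By status category: Sorensen, Greco, Sato, Halvorsen and Romero (Grand Slam Winner); then Okafor, Abara and Harlow (Tour Winner).
Among Sorensen, Greco, Sato, Halvorsen and Romero, by world ranking (lower first): Sorensen (28) before Greco (85) before Sato (115) before Halvorsen and Romero (210).
Halvorsen and Romero are each not a home-nation competitor, so the next rule applies.
Halvorsen and Romero both have ranking points 8185 pts, so the next rule applies.
Among Halvorsen and Romero, alphabetically by surname: Halvorsen before Romero.
Among Okafor, Abara and Harlow, by world ranking (lower first): Okafor (7) before Abara and Harlow (120).
Abara and Harlow are each not a home-nation competitor, so the next rule applies.
Abara and Harlow both have ranking points 5577 pts, so the next rule applies.
Among Abara and Harlow, alphabetically by surname: Abara before Harlow.
Order: Sorensen, Greco, Sato, Halvorsen, Romero, Okafor, Abara, Harlow.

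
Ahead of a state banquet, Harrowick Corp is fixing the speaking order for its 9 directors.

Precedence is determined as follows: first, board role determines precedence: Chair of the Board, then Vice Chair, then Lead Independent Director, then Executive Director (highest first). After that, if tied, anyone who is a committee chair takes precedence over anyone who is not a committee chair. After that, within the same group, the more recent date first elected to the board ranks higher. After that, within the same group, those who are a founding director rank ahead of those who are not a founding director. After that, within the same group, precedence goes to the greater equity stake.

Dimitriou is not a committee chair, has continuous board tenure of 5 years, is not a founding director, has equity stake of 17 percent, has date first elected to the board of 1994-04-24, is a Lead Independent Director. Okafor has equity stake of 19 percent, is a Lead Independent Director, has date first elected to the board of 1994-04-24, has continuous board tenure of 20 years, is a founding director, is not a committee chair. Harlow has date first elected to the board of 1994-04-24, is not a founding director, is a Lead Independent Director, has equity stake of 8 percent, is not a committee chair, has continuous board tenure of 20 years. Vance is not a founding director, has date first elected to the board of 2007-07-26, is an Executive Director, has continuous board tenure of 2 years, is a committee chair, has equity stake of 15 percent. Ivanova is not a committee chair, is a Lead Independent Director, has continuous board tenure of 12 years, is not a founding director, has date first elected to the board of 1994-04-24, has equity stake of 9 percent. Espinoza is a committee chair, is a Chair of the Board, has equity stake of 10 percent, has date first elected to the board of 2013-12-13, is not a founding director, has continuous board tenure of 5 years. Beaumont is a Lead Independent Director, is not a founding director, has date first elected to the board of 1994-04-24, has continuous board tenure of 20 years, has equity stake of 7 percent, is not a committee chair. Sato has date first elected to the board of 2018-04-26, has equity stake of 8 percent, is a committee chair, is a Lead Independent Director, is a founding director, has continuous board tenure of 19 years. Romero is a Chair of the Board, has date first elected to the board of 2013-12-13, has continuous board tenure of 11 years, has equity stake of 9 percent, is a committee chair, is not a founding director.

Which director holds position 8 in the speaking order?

By board role: Espinoza and Romero (Chair of the Board); then Sato, Okafor, Dimitriou, Ivanova, Harlow and Beaumont (Lead Independent Director); then Vance (Executive Director).
Espinoza and Romero are each a committee chair, so the next rule applies.
Espinoza and Romero both have date first elected to the board 2013-12-13, so the next rule applies.
Espinoza and Romero are each not a founding director, so the next rule applies.
Among Espinoza and Romero, by equity stake (higher first): Espinoza (10 percent) before Romero (9 percent).
Among Sato, Okafor, Dimitriou, Ivanova, Harlow and Beaumont, a committee chair before not a committee chair: Sato (a committee chair) before Okafor, Dimitriou, Ivanova, Harlow and Beaumont (not a committee chair).
Okafor, Dimitriou, Ivanova, Harlow and Beaumont all have date first elected to the board 1994-04-24, so the next rule applies.
Among Okafor, Dimitriou, Ivanova, Harlow and Beaumont, a founding director before not a founding director: Okafor (a founding director) before Dimitriou, Ivanova, Harlow and Beaumont (not a founding director).
Among Dimitriou, Ivanova, Harlow and Beaumont, by equity stake (higher first): Dimitriou (17 percent) before Ivanova (9 percent) before Harlow (8 percent) before Beaumont (7 percent).
Order: Espinoza, Romero, Sato, Okafor, Dimitriou, Ivanova, Harlow, Beaumont, Vance.

Beaumont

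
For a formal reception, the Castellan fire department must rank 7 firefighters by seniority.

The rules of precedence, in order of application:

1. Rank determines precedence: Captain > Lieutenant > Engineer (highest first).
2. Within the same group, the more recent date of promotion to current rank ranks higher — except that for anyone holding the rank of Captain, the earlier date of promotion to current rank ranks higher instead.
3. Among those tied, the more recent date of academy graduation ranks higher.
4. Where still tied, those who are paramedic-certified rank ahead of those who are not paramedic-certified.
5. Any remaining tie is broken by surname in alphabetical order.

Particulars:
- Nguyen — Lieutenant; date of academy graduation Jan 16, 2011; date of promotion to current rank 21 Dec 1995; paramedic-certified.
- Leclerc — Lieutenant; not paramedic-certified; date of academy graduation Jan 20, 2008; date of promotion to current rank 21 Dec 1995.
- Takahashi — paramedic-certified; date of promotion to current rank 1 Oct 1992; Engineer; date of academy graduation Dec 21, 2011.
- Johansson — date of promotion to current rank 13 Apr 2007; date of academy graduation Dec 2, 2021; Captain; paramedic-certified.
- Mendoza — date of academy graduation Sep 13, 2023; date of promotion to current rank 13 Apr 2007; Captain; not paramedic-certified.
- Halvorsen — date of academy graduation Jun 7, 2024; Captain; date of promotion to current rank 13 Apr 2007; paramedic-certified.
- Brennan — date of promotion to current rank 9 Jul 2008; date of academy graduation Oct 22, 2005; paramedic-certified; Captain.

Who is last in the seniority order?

Takahashi

By rank: Halvorsen, Mendoza, Johansson and Brennan (Captain); then Nguyen and Leclerc (Lieutenant); then Takahashi (Engineer).
Among Halvorsen, Mendoza, Johansson and Brennan, by date of promotion to current rank (earlier first) (reversed rule for this group): Halvorsen, Mendoza and Johansson (13 Apr 2007) before Brennan (9 Jul 2008).
Among Halvorsen, Mendoza and Johansson, by date of academy graduation (later first): Halvorsen (Jun 7, 2024) before Mendoza (Sep 13, 2023) before Johansson (Dec 2, 2021).
Nguyen and Leclerc both have date of promotion to current rank 21 Dec 1995, so the next rule applies.
Among Nguyen and Leclerc, by date of academy graduation (later first): Nguyen (Jan 16, 2011) before Leclerc (Jan 20, 2008).
Order: Halvorsen, Mendoza, Johansson, Brennan, Nguyen, Leclerc, Takahashi.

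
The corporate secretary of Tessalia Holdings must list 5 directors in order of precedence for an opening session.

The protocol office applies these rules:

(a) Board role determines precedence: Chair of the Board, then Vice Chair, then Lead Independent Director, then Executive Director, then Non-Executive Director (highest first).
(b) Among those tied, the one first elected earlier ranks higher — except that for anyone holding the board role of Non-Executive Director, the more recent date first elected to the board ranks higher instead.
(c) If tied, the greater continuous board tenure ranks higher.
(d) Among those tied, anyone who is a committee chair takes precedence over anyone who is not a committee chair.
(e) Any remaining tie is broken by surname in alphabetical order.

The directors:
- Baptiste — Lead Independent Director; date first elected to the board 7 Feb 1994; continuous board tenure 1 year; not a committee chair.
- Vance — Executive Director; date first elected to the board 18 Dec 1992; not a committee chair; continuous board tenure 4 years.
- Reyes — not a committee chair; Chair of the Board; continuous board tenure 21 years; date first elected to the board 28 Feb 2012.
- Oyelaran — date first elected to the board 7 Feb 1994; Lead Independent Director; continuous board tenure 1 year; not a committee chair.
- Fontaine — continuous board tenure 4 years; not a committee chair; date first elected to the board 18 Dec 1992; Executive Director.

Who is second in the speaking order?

Baptiste

By board role: Reyes (Chair of the Board); then Baptiste and Oyelaran (Lead Independent Director); then Fontaine and Vance (Executive Director).
Baptiste and Oyelaran both have date first elected to the board 7 Feb 1994, so the next rule applies.
Baptiste and Oyelaran both have continuous board tenure 1 year, so the next rule applies.
Baptiste and Oyelaran are each not a committee chair, so the next rule applies.
Among Baptiste and Oyelaran, alphabetically by surname: Baptiste before Oyelaran.
Fontaine and Vance both have date first elected to the board 18 Dec 1992, so the next rule applies.
Fontaine and Vance both have continuous board tenure 4 years, so the next rule applies.
Fontaine and Vance are each not a committee chair, so the next rule applies.
Among Fontaine and Vance, alphabetically by surname: Fontaine before Vance.
Order: Reyes, Baptiste, Oyelaran, Fontaine, Vance.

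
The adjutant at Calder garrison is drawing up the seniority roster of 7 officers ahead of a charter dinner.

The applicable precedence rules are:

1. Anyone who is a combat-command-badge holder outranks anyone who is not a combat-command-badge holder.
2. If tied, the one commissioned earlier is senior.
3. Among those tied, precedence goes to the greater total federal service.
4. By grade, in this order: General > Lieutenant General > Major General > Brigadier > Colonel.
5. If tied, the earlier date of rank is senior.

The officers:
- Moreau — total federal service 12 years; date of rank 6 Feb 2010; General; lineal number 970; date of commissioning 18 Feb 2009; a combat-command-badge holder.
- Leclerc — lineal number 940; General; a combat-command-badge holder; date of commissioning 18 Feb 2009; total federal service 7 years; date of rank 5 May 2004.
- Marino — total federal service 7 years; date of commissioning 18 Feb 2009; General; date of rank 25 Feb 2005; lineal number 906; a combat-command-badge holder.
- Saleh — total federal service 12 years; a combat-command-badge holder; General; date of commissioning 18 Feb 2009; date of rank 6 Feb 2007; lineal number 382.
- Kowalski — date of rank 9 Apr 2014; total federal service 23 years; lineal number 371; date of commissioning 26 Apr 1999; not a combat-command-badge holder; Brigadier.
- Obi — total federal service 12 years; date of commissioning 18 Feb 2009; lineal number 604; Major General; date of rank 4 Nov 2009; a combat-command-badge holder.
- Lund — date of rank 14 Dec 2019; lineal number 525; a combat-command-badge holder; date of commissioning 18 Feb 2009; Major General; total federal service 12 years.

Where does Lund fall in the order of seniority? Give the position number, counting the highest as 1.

4

By the first rule: Saleh, Moreau, Obi, Lund, Leclerc and Marino (each a combat-command-badge holder); then Kowalski (not a combat-command-badge holder).
Saleh, Moreau, Obi, Lund, Leclerc and Marino all have date of commissioning 18 Feb 2009, so the next rule applies.
Among Saleh, Moreau, Obi, Lund, Leclerc and Marino, by total federal service (higher first): Saleh, Moreau, Obi and Lund (12 years) before Leclerc and Marino (7 years).
Among Saleh, Moreau, Obi and Lund, by grade: Saleh and Moreau (General) before Obi and Lund (Major General).
Among Saleh and Moreau, by date of rank (earlier first): Saleh (6 Feb 2007) before Moreau (6 Feb 2010).
Among Obi and Lund, by date of rank (earlier first): Obi (4 Nov 2009) before Lund (14 Dec 2019).
Leclerc and Marino are each General, so the next rule applies.
Among Leclerc and Marino, by date of rank (earlier first): Leclerc (5 May 2004) before Marino (25 Feb 2005).
Order: Saleh, Moreau, Obi, Lund, Leclerc, Marino, Kowalski. So position 4.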